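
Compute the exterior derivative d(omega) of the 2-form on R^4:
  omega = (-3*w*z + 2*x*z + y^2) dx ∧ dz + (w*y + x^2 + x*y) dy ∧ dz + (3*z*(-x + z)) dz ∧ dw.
d(omega) = (2*x - y) dx ∧ dy ∧ dz + (-6*z) dx ∧ dz ∧ dw + (y) dy ∧ dz ∧ dw

For a 2-form omega = sum_{i<j} g_{ij} dx_i ∧ dx_j, the exterior derivative is
  d(omega) = sum_{i<j} d(g_{ij}) ∧ dx_i ∧ dx_j = sum_{i<j, k} (∂g_{ij}/∂x_k) dx_k ∧ dx_i ∧ dx_j.
Expand each term, using dx_k ∧ dx_i ∧ dx_j = sgn(permutation) dx_{(a)} ∧ dx_{(b)} ∧ dx_{(c)} with (a < b < c) sorted:
  d(-3*w*z + 2*x*z + y^2) includes (∂/∂y)(-3*w*z + 2*x*z + y^2) dy = (2*y) dy, which multiplied by dx ∧ dz gives (-2*y) dx ∧ dy ∧ dz
  d(-3*w*z + 2*x*z + y^2) includes (∂/∂w)(-3*w*z + 2*x*z + y^2) dw = (-3*z) dw, which multiplied by dx ∧ dz gives (-3*z) dx ∧ dz ∧ dw
  d(w*y + x^2 + x*y) includes (∂/∂x)(w*y + x^2 + x*y) dx = (2*x + y) dx, which multiplied by dy ∧ dz gives (2*x + y) dx ∧ dy ∧ dz
  d(w*y + x^2 + x*y) includes (∂/∂w)(w*y + x^2 + x*y) dw = (y) dw, which multiplied by dy ∧ dz gives (y) dy ∧ dz ∧ dw
  d(3*z*(-x + z)) includes (∂/∂x)(3*z*(-x + z)) dx = (-3*z) dx, which multiplied by dz ∧ dw gives (-3*z) dx ∧ dz ∧ dw
Collecting like 3-forms: d(omega) = (2*x - y) dx ∧ dy ∧ dz + (-6*z) dx ∧ dz ∧ dw + (y) dy ∧ dz ∧ dw.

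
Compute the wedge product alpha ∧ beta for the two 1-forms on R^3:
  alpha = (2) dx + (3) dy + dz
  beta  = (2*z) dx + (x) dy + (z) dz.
alpha ∧ beta = (2*x - 6*z) dx ∧ dy + (-x + 3*z) dy ∧ dz

Distribute the wedge, using dx_i ∧ dx_j = -dx_j ∧ dx_i and dx_i ∧ dx_i = 0. For each pair (i, j) with i < j, the coefficient of dx_i ∧ dx_j in alpha ∧ beta is (alpha_i * beta_j - alpha_j * beta_i). Collecting: alpha ∧ beta = (2*x - 6*z) dx ∧ dy + (-x + 3*z) dy ∧ dz.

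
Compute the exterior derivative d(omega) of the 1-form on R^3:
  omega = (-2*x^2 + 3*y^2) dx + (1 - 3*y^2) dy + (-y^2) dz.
d(omega) = (-6*y) dx ∧ dy + (-2*y) dy ∧ dz

For a 1-form omega = sum_i f_i dx_i, the exterior derivative is
  d(omega) = sum_{i < j} (∂f_j/∂x_i - ∂f_i/∂x_j) dx_i ∧ dx_j.
  coefficient of dx ∧ dy: ∂f_2/∂x - ∂f_1/∂y = ∂(1 - 3*y^2)/∂x - ∂(-2*x^2 + 3*y^2)/∂y = -6*y
  coefficient of dy ∧ dz: ∂f_3/∂y - ∂f_2/∂z = ∂(-y^2)/∂y - ∂(1 - 3*y^2)/∂z = -2*y
Assembling: d(omega) = (-6*y) dx ∧ dy + (-2*y) dy ∧ dz.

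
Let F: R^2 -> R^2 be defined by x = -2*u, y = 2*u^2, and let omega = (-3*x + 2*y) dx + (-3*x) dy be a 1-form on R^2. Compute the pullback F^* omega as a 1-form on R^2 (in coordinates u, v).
F^* omega = (4*u*(4*u - 3)) du

Using F^*(f dg) = (f ∘ F) d(g ∘ F), substitute each coordinate x_i by F_i(u, v) in f_i, and replace dx_i by d F_i = (∂F_i/∂u) du + (∂F_i/∂v) dv.
  For the x component: f_1(F) = 2*u*(2*u + 3); d F_1 = (-2) du + (0) dv
  For the y component: f_2(F) = 6*u; d F_2 = (4*u) du + (0) dv
Combining and collecting du, dv coefficients:
  coeff of du: 4*u*(4*u - 3)
  coeff of dv: 0
F^* omega = (4*u*(4*u - 3)) du.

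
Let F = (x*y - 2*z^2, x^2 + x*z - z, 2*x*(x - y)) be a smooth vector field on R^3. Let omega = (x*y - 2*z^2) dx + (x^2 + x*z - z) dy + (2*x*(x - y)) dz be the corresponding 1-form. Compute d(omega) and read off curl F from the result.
d(omega) = (1 - 3*x) dy ∧ dz + (-4*x + 2*y - 4*z) dz ∧ dx + (x + z) dx ∧ dy; curl F = (1 - 3*x, -4*x + 2*y - 4*z, x + z)

d omega = sum_{i<j} (∂f_j/∂x_i - ∂f_i/∂x_j) dx_i ∧ dx_j. Under the identification (dy ∧ dz, dz ∧ dx, dx ∧ dy) ↔ (e_x, e_y, e_z), the coefficients are exactly the components of curl F. Compute:
  ∂R/∂y - ∂Q/∂z = (-2*x) - (x - 1) = 1 - 3*x
  ∂P/∂z - ∂R/∂x = (-4*z) - (4*x - 2*y) = -4*x + 2*y - 4*z
  ∂Q/∂x - ∂P/∂y = (2*x + z) - (x) = x + z.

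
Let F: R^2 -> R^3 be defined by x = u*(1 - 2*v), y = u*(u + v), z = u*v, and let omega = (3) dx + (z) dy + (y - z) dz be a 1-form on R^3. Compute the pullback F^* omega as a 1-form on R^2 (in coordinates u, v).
F^* omega = (3*u^2*v + u*v^2 - 6*v + 3) du + (u*(u^2 + u*v - 6)) dv

Using F^*(f dg) = (f ∘ F) d(g ∘ F), substitute each coordinate x_i by F_i(u, v) in f_i, and replace dx_i by d F_i = (∂F_i/∂u) du + (∂F_i/∂v) dv.
  For the x component: f_1(F) = 3; d F_1 = (1 - 2*v) du + (-2*u) dv
  For the y component: f_2(F) = u*v; d F_2 = (2*u + v) du + (u) dv
  For the z component: f_3(F) = u^2; d F_3 = (v) du + (u) dv
Combining and collecting du, dv coefficients:
  coeff of du: 3*u^2*v + u*v^2 - 6*v + 3
  coeff of dv: u*(u^2 + u*v - 6)
F^* omega = (3*u^2*v + u*v^2 - 6*v + 3) du + (u*(u^2 + u*v - 6)) dv.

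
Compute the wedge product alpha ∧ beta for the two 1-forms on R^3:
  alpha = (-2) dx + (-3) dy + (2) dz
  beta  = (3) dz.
alpha ∧ beta = (-6) dx ∧ dz + (-9) dy ∧ dz

Distribute the wedge, using dx_i ∧ dx_j = -dx_j ∧ dx_i and dx_i ∧ dx_i = 0. For each pair (i, j) with i < j, the coefficient of dx_i ∧ dx_j in alpha ∧ beta is (alpha_i * beta_j - alpha_j * beta_i). Collecting: alpha ∧ beta = (-6) dx ∧ dz + (-9) dy ∧ dz.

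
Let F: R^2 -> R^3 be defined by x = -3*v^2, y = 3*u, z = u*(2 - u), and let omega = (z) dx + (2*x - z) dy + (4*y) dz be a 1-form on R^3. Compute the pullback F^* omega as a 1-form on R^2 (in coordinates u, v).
F^* omega = (-21*u^2 + 18*u - 18*v^2) du + (6*u*v*(u - 2)) dv

Using F^*(f dg) = (f ∘ F) d(g ∘ F), substitute each coordinate x_i by F_i(u, v) in f_i, and replace dx_i by d F_i = (∂F_i/∂u) du + (∂F_i/∂v) dv.
  For the x component: f_1(F) = u*(2 - u); d F_1 = (0) du + (-6*v) dv
  For the y component: f_2(F) = u^2 - 2*u - 6*v^2; d F_2 = (3) du + (0) dv
  For the z component: f_3(F) = 12*u; d F_3 = (2 - 2*u) du + (0) dv
Combining and collecting du, dv coefficients:
  coeff of du: -21*u^2 + 18*u - 18*v^2
  coeff of dv: 6*u*v*(u - 2)
F^* omega = (-21*u^2 + 18*u - 18*v^2) du + (6*u*v*(u - 2)) dv.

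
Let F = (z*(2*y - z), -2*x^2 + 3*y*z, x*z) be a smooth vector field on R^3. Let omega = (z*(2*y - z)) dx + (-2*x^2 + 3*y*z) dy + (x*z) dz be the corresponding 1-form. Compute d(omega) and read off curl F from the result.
d(omega) = (-3*y) dy ∧ dz + (2*y - 3*z) dz ∧ dx + (-4*x - 2*z) dx ∧ dy; curl F = (-3*y, 2*y - 3*z, -4*x - 2*z)

d omega = sum_{i<j} (∂f_j/∂x_i - ∂f_i/∂x_j) dx_i ∧ dx_j. Under the identification (dy ∧ dz, dz ∧ dx, dx ∧ dy) ↔ (e_x, e_y, e_z), the coefficients are exactly the components of curl F. Compute:
  ∂R/∂y - ∂Q/∂z = (0) - (3*y) = -3*y
  ∂P/∂z - ∂R/∂x = (2*y - 2*z) - (z) = 2*y - 3*z
  ∂Q/∂x - ∂P/∂y = (-4*x) - (2*z) = -4*x - 2*z.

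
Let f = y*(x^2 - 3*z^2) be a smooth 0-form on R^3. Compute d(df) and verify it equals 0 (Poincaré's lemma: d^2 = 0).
d(df) = 0

Step 1: df = sum_i (∂f/∂x_i) dx_i = (2*x*y) dx + (x^2 - 3*z^2) dy + (-6*y*z) dz.
Step 2: Apply d again. Using the 1-form formula, the coefficient of dx ∧ dy in d(df) is ∂^2 f/∂x ∂y - ∂^2 f/∂y ∂x = (2*x) - (2*x) = 0 (equality of mixed partials for smooth f).
Similarly for dx ∧ dz and dy ∧ dz — all coefficients vanish. So d(df) = 0.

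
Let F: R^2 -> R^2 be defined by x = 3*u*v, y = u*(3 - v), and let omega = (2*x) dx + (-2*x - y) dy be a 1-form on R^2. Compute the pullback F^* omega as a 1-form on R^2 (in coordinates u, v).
F^* omega = (u*(23*v^2 - 12*v - 9)) du + (u^2*(23*v + 3)) dv

Using F^*(f dg) = (f ∘ F) d(g ∘ F), substitute each coordinate x_i by F_i(u, v) in f_i, and replace dx_i by d F_i = (∂F_i/∂u) du + (∂F_i/∂v) dv.
  For the x component: f_1(F) = 6*u*v; d F_1 = (3*v) du + (3*u) dv
  For the y component: f_2(F) = u*(-5*v - 3); d F_2 = (3 - v) du + (-u) dv
Combining and collecting du, dv coefficients:
  coeff of du: u*(23*v^2 - 12*v - 9)
  coeff of dv: u^2*(23*v + 3)
F^* omega = (u*(23*v^2 - 12*v - 9)) du + (u^2*(23*v + 3)) dv.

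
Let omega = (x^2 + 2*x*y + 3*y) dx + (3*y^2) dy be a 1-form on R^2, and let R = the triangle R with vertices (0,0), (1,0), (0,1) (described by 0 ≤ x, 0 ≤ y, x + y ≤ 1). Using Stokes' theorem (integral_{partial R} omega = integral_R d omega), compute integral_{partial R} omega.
integral_(partial R) omega = -11/6

Stokes: integral_partial_R omega = integral_R d omega with d omega = (∂Q/∂x - ∂P/∂y) dx ∧ dy.
  ∂Q/∂x = 0
  ∂P/∂y = 2*x + 3
  integrand = ∂Q/∂x - ∂P/∂y = -2*x - 3.
Integrating over R: integral_0^1 integral_0^{1-x} (-2*x - 3) dy dx = -11/6.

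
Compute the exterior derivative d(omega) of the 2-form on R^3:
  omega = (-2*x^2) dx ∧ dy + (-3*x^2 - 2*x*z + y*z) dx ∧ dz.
d(omega) = (-z) dx ∧ dy ∧ dz

For a 2-form omega = sum_{i<j} g_{ij} dx_i ∧ dx_j, the exterior derivative is
  d(omega) = sum_{i<j} d(g_{ij}) ∧ dx_i ∧ dx_j = sum_{i<j, k} (∂g_{ij}/∂x_k) dx_k ∧ dx_i ∧ dx_j.
Expand each term, using dx_k ∧ dx_i ∧ dx_j = sgn(permutation) dx_{(a)} ∧ dx_{(b)} ∧ dx_{(c)} with (a < b < c) sorted:
  d(-3*x^2 - 2*x*z + y*z) includes (∂/∂y)(-3*x^2 - 2*x*z + y*z) dy = (z) dy, which multiplied by dx ∧ dz gives (-z) dx ∧ dy ∧ dz
Collecting like 3-forms: d(omega) = (-z) dx ∧ dy ∧ dz.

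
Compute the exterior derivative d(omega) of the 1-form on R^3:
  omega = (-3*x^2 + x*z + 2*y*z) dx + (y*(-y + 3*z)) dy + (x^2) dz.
d(omega) = (-2*z) dx ∧ dy + (x - 2*y) dx ∧ dz + (-3*y) dy ∧ dz

For a 1-form omega = sum_i f_i dx_i, the exterior derivative is
  d(omega) = sum_{i < j} (∂f_j/∂x_i - ∂f_i/∂x_j) dx_i ∧ dx_j.
  coefficient of dx ∧ dy: ∂f_2/∂x - ∂f_1/∂y = ∂(y*(-y + 3*z))/∂x - ∂(-3*x^2 + x*z + 2*y*z)/∂y = -2*z
  coefficient of dx ∧ dz: ∂f_3/∂x - ∂f_1/∂z = ∂(x^2)/∂x - ∂(-3*x^2 + x*z + 2*y*z)/∂z = x - 2*y
  coefficient of dy ∧ dz: ∂f_3/∂y - ∂f_2/∂z = ∂(x^2)/∂y - ∂(y*(-y + 3*z))/∂z = -3*y
Assembling: d(omega) = (-2*z) dx ∧ dy + (x - 2*y) dx ∧ dz + (-3*y) dy ∧ dz.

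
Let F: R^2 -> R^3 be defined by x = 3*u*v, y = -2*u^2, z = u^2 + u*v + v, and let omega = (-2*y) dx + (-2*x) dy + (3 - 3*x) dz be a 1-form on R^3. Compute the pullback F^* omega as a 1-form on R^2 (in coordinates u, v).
F^* omega = (18*u^2*v - 9*u*v^2 + 6*u + 3*v) du + (12*u^3 - 9*u^2*v - 9*u*v + 3*u + 3) dv

Using F^*(f dg) = (f ∘ F) d(g ∘ F), substitute each coordinate x_i by F_i(u, v) in f_i, and replace dx_i by d F_i = (∂F_i/∂u) du + (∂F_i/∂v) dv.
  For the x component: f_1(F) = 4*u^2; d F_1 = (3*v) du + (3*u) dv
  For the y component: f_2(F) = -6*u*v; d F_2 = (-4*u) du + (0) dv
  For the z component: f_3(F) = -9*u*v + 3; d F_3 = (2*u + v) du + (u + 1) dv
Combining and collecting du, dv coefficients:
  coeff of du: 18*u^2*v - 9*u*v^2 + 6*u + 3*v
  coeff of dv: 12*u^3 - 9*u^2*v - 9*u*v + 3*u + 3
F^* omega = (18*u^2*v - 9*u*v^2 + 6*u + 3*v) du + (12*u^3 - 9*u^2*v - 9*u*v + 3*u + 3) dv.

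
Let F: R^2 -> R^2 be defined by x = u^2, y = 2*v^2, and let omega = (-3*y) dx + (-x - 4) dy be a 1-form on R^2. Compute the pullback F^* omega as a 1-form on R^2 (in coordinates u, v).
F^* omega = (-12*u*v^2) du + (4*v*(-u^2 - 4)) dv

Using F^*(f dg) = (f ∘ F) d(g ∘ F), substitute each coordinate x_i by F_i(u, v) in f_i, and replace dx_i by d F_i = (∂F_i/∂u) du + (∂F_i/∂v) dv.
  For the x component: f_1(F) = -6*v^2; d F_1 = (2*u) du + (0) dv
  For the y component: f_2(F) = -u^2 - 4; d F_2 = (0) du + (4*v) dv
Combining and collecting du, dv coefficients:
  coeff of du: -12*u*v^2
  coeff of dv: 4*v*(-u^2 - 4)
F^* omega = (-12*u*v^2) du + (4*v*(-u^2 - 4)) dv.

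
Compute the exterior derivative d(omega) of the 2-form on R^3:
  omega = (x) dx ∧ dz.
d(omega) = 0

For a 2-form omega = sum_{i<j} g_{ij} dx_i ∧ dx_j, the exterior derivative is
  d(omega) = sum_{i<j} d(g_{ij}) ∧ dx_i ∧ dx_j = sum_{i<j, k} (∂g_{ij}/∂x_k) dx_k ∧ dx_i ∧ dx_j.
Expand each term, using dx_k ∧ dx_i ∧ dx_j = sgn(permutation) dx_{(a)} ∧ dx_{(b)} ∧ dx_{(c)} with (a < b < c) sorted:

Collecting like 3-forms: d(omega) = 0.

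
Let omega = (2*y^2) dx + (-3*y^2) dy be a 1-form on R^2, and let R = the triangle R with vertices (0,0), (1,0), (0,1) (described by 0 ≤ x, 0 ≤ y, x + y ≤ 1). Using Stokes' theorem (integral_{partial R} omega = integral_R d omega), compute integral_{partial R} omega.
integral_(partial R) omega = -2/3

Stokes: integral_partial_R omega = integral_R d omega with d omega = (∂Q/∂x - ∂P/∂y) dx ∧ dy.
  ∂Q/∂x = 0
  ∂P/∂y = 4*y
  integrand = ∂Q/∂x - ∂P/∂y = -4*y.
Integrating over R: integral_0^1 integral_0^{1-x} (-4*y) dy dx = -2/3.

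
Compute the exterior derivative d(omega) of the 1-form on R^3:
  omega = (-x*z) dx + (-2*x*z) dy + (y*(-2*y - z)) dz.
d(omega) = (-2*z) dx ∧ dy + (x) dx ∧ dz + (2*x - 4*y - z) dy ∧ dz

For a 1-form omega = sum_i f_i dx_i, the exterior derivative is
  d(omega) = sum_{i < j} (∂f_j/∂x_i - ∂f_i/∂x_j) dx_i ∧ dx_j.
  coefficient of dx ∧ dy: ∂f_2/∂x - ∂f_1/∂y = ∂(-2*x*z)/∂x - ∂(-x*z)/∂y = -2*z
  coefficient of dx ∧ dz: ∂f_3/∂x - ∂f_1/∂z = ∂(y*(-2*y - z))/∂x - ∂(-x*z)/∂z = x
  coefficient of dy ∧ dz: ∂f_3/∂y - ∂f_2/∂z = ∂(y*(-2*y - z))/∂y - ∂(-2*x*z)/∂z = 2*x - 4*y - z
Assembling: d(omega) = (-2*z) dx ∧ dy + (x) dx ∧ dz + (2*x - 4*y - z) dy ∧ dz.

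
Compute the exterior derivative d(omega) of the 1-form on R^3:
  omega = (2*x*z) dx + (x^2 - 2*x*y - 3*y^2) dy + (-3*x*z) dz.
d(omega) = (2*x - 2*y) dx ∧ dy + (-2*x - 3*z) dx ∧ dz

For a 1-form omega = sum_i f_i dx_i, the exterior derivative is
  d(omega) = sum_{i < j} (∂f_j/∂x_i - ∂f_i/∂x_j) dx_i ∧ dx_j.
  coefficient of dx ∧ dy: ∂f_2/∂x - ∂f_1/∂y = ∂(x^2 - 2*x*y - 3*y^2)/∂x - ∂(2*x*z)/∂y = 2*x - 2*y
  coefficient of dx ∧ dz: ∂f_3/∂x - ∂f_1/∂z = ∂(-3*x*z)/∂x - ∂(2*x*z)/∂z = -2*x - 3*z
Assembling: d(omega) = (2*x - 2*y) dx ∧ dy + (-2*x - 3*z) dx ∧ dz.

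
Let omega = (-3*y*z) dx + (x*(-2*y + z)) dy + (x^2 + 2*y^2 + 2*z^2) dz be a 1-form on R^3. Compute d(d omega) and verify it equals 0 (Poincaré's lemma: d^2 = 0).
d(d omega) = 0

Step 1: d omega = sum_{i<j} (∂f_j/∂x_i - ∂f_i/∂x_j) dx_i ∧ dx_j:
  coeff of dx ∧ dy: -2*y + 4*z
  coeff of dx ∧ dz: 2*x + 3*y
  coeff of dy ∧ dz: -x + 4*y
Step 2: Apply d again to each 2-form coefficient. The only possible 3-form in R^3 is dx ∧ dy ∧ dz, with coefficient
  ∂(coeff of dy∧dz)/∂x - ∂(coeff of dx∧dz)/∂y + ∂(coeff of dx∧dy)/∂z
  = ∂/∂x (-x + 4*y) - ∂/∂y (2*x + 3*y) + ∂/∂z (-2*y + 4*z).
Each of these terms simplifies to sums of mixed partials that cancel in pairs. The result is 0 (by equality of mixed partials for smooth functions — Schwarz / Clairaut).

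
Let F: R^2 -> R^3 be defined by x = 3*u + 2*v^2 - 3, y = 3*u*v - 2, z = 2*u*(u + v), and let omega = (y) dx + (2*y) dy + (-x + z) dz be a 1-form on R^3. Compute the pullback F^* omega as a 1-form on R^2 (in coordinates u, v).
F^* omega = (8*u^3 + 12*u^2*v - 12*u^2 + 14*u*v^2 + 3*u*v + 12*u - 4*v^3 - 6*v - 6) du + (4*u^3 + 22*u^2*v - 6*u^2 + 8*u*v^2 - 6*u - 8*v) dv

Using F^*(f dg) = (f ∘ F) d(g ∘ F), substitute each coordinate x_i by F_i(u, v) in f_i, and replace dx_i by d F_i = (∂F_i/∂u) du + (∂F_i/∂v) dv.
  For the x component: f_1(F) = 3*u*v - 2; d F_1 = (3) du + (4*v) dv
  For the y component: f_2(F) = 6*u*v - 4; d F_2 = (3*v) du + (3*u) dv
  For the z component: f_3(F) = 2*u^2 + 2*u*v - 3*u - 2*v^2 + 3; d F_3 = (4*u + 2*v) du + (2*u) dv
Combining and collecting du, dv coefficients:
  coeff of du: 8*u^3 + 12*u^2*v - 12*u^2 + 14*u*v^2 + 3*u*v + 12*u - 4*v^3 - 6*v - 6
  coeff of dv: 4*u^3 + 22*u^2*v - 6*u^2 + 8*u*v^2 - 6*u - 8*v
F^* omega = (8*u^3 + 12*u^2*v - 12*u^2 + 14*u*v^2 + 3*u*v + 12*u - 4*v^3 - 6*v - 6) du + (4*u^3 + 22*u^2*v - 6*u^2 + 8*u*v^2 - 6*u - 8*v) dv.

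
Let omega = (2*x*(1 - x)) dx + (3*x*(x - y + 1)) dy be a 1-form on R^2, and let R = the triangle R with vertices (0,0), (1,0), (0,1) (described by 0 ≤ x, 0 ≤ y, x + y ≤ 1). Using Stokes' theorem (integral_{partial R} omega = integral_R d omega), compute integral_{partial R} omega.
integral_(partial R) omega = 2

Stokes: integral_partial_R omega = integral_R d omega with d omega = (∂Q/∂x - ∂P/∂y) dx ∧ dy.
  ∂Q/∂x = 6*x - 3*y + 3
  ∂P/∂y = 0
  integrand = ∂Q/∂x - ∂P/∂y = 6*x - 3*y + 3.
Integrating over R: integral_0^1 integral_0^{1-x} (6*x - 3*y + 3) dy dx = 2.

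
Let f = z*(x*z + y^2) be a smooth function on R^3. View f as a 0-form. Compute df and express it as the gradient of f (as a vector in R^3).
df = (z^2) dx + (2*y*z) dy + (2*x*z + y^2) dz; grad f = (z^2, 2*y*z, 2*x*z + y^2)

For a 0-form f, d f = (∂f/∂x) dx + (∂f/∂y) dy + (∂f/∂z) dz. The components of the vector representation are exactly the entries of grad f in Cartesian coordinates:
  ∂f/∂x = z^2
  ∂f/∂y = 2*y*z
  ∂f/∂z = 2*x*z + y^2.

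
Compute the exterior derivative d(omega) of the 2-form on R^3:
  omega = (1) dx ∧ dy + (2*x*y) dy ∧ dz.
d(omega) = (2*y) dx ∧ dy ∧ dz

For a 2-form omega = sum_{i<j} g_{ij} dx_i ∧ dx_j, the exterior derivative is
  d(omega) = sum_{i<j} d(g_{ij}) ∧ dx_i ∧ dx_j = sum_{i<j, k} (∂g_{ij}/∂x_k) dx_k ∧ dx_i ∧ dx_j.
Expand each term, using dx_k ∧ dx_i ∧ dx_j = sgn(permutation) dx_{(a)} ∧ dx_{(b)} ∧ dx_{(c)} with (a < b < c) sorted:
  d(2*x*y) includes (∂/∂x)(2*x*y) dx = (2*y) dx, which multiplied by dy ∧ dz gives (2*y) dx ∧ dy ∧ dz
Collecting like 3-forms: d(omega) = (2*y) dx ∧ dy ∧ dz.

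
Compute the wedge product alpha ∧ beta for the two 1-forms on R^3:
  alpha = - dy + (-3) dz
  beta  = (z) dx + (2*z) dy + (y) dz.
alpha ∧ beta = (z) dx ∧ dy + (-y + 6*z) dy ∧ dz + (3*z) dx ∧ dz

Distribute the wedge, using dx_i ∧ dx_j = -dx_j ∧ dx_i and dx_i ∧ dx_i = 0. For each pair (i, j) with i < j, the coefficient of dx_i ∧ dx_j in alpha ∧ beta is (alpha_i * beta_j - alpha_j * beta_i). Collecting: alpha ∧ beta = (z) dx ∧ dy + (-y + 6*z) dy ∧ dz + (3*z) dx ∧ dz.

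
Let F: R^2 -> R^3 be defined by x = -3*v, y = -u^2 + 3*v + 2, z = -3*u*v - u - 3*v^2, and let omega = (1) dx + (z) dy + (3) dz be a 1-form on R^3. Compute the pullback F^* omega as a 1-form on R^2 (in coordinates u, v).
F^* omega = (6*u^2*v + 2*u^2 + 6*u*v^2 - 9*v - 3) du + (-9*u*v - 12*u - 9*v^2 - 18*v - 3) dv

Using F^*(f dg) = (f ∘ F) d(g ∘ F), substitute each coordinate x_i by F_i(u, v) in f_i, and replace dx_i by d F_i = (∂F_i/∂u) du + (∂F_i/∂v) dv.
  For the x component: f_1(F) = 1; d F_1 = (0) du + (-3) dv
  For the y component: f_2(F) = -3*u*v - u - 3*v^2; d F_2 = (-2*u) du + (3) dv
  For the z component: f_3(F) = 3; d F_3 = (-3*v - 1) du + (-3*u - 6*v) dv
Combining and collecting du, dv coefficients:
  coeff of du: 6*u^2*v + 2*u^2 + 6*u*v^2 - 9*v - 3
  coeff of dv: -9*u*v - 12*u - 9*v^2 - 18*v - 3
F^* omega = (6*u^2*v + 2*u^2 + 6*u*v^2 - 9*v - 3) du + (-9*u*v - 12*u - 9*v^2 - 18*v - 3) dv.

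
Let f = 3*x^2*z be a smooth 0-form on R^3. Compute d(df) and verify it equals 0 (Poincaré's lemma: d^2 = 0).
d(df) = 0

Step 1: df = sum_i (∂f/∂x_i) dx_i = (6*x*z) dx + (0) dy + (3*x^2) dz.
Step 2: Apply d again. Using the 1-form formula, the coefficient of dx ∧ dy in d(df) is ∂^2 f/∂x ∂y - ∂^2 f/∂y ∂x = (0) - (0) = 0 (equality of mixed partials for smooth f).
Similarly for dx ∧ dz and dy ∧ dz — all coefficients vanish. So d(df) = 0.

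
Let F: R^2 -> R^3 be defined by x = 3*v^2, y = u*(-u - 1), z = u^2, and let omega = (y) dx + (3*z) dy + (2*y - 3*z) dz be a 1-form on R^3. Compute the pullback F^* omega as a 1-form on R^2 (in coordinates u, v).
F^* omega = (u^2*(-16*u - 7)) du + (6*u*v*(-u - 1)) dv

Using F^*(f dg) = (f ∘ F) d(g ∘ F), substitute each coordinate x_i by F_i(u, v) in f_i, and replace dx_i by d F_i = (∂F_i/∂u) du + (∂F_i/∂v) dv.
  For the x component: f_1(F) = u*(-u - 1); d F_1 = (0) du + (6*v) dv
  For the y component: f_2(F) = 3*u^2; d F_2 = (-2*u - 1) du + (0) dv
  For the z component: f_3(F) = u*(-5*u - 2); d F_3 = (2*u) du + (0) dv
Combining and collecting du, dv coefficients:
  coeff of du: u^2*(-16*u - 7)
  coeff of dv: 6*u*v*(-u - 1)
F^* omega = (u^2*(-16*u - 7)) du + (6*u*v*(-u - 1)) dv.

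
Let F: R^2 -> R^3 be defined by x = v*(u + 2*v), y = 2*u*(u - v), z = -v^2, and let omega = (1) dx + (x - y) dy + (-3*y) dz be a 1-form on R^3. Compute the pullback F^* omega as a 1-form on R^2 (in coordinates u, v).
F^* omega = (-8*u^3 + 16*u^2*v + 2*u*v^2 - 4*v^3 + v) du + (4*u^3 + 6*u^2*v - 16*u*v^2 + u + 4*v) dv

Using F^*(f dg) = (f ∘ F) d(g ∘ F), substitute each coordinate x_i by F_i(u, v) in f_i, and replace dx_i by d F_i = (∂F_i/∂u) du + (∂F_i/∂v) dv.
  For the x component: f_1(F) = 1; d F_1 = (v) du + (u + 4*v) dv
  For the y component: f_2(F) = -2*u^2 + 3*u*v + 2*v^2; d F_2 = (4*u - 2*v) du + (-2*u) dv
  For the z component: f_3(F) = 6*u*(-u + v); d F_3 = (0) du + (-2*v) dv
Combining and collecting du, dv coefficients:
  coeff of du: -8*u^3 + 16*u^2*v + 2*u*v^2 - 4*v^3 + v
  coeff of dv: 4*u^3 + 6*u^2*v - 16*u*v^2 + u + 4*v
F^* omega = (-8*u^3 + 16*u^2*v + 2*u*v^2 - 4*v^3 + v) du + (4*u^3 + 6*u^2*v - 16*u*v^2 + u + 4*v) dv.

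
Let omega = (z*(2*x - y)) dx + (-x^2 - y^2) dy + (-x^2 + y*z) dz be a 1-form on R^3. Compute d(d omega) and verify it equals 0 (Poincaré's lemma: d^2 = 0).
d(d omega) = 0

Step 1: d omega = sum_{i<j} (∂f_j/∂x_i - ∂f_i/∂x_j) dx_i ∧ dx_j:
  coeff of dx ∧ dy: -2*x + z
  coeff of dx ∧ dz: -4*x + y
  coeff of dy ∧ dz: z
Step 2: Apply d again to each 2-form coefficient. The only possible 3-form in R^3 is dx ∧ dy ∧ dz, with coefficient
  ∂(coeff of dy∧dz)/∂x - ∂(coeff of dx∧dz)/∂y + ∂(coeff of dx∧dy)/∂z
  = ∂/∂x (z) - ∂/∂y (-4*x + y) + ∂/∂z (-2*x + z).
Each of these terms simplifies to sums of mixed partials that cancel in pairs. The result is 0 (by equality of mixed partials for smooth functions — Schwarz / Clairaut).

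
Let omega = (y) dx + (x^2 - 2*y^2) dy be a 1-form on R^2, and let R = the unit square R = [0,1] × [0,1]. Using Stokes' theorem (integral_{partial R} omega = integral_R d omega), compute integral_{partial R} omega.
integral_(partial R) omega = 0

Stokes: integral_partial_R omega = integral_R d omega with d omega = (∂Q/∂x - ∂P/∂y) dx ∧ dy.
  ∂Q/∂x = 2*x
  ∂P/∂y = 1
  integrand = ∂Q/∂x - ∂P/∂y = 2*x - 1.
Integrating over R: integral_0^1 integral_0^1 (2*x - 1) dx dy = 0.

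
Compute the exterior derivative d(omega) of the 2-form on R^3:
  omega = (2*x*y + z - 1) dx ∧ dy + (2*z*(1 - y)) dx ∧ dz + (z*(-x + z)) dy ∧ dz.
d(omega) = (z + 1) dx ∧ dy ∧ dz

For a 2-form omega = sum_{i<j} g_{ij} dx_i ∧ dx_j, the exterior derivative is
  d(omega) = sum_{i<j} d(g_{ij}) ∧ dx_i ∧ dx_j = sum_{i<j, k} (∂g_{ij}/∂x_k) dx_k ∧ dx_i ∧ dx_j.
Expand each term, using dx_k ∧ dx_i ∧ dx_j = sgn(permutation) dx_{(a)} ∧ dx_{(b)} ∧ dx_{(c)} with (a < b < c) sorted:
  d(2*x*y + z - 1) includes (∂/∂z)(2*x*y + z - 1) dz = (1) dz, which multiplied by dx ∧ dy gives (1) dx ∧ dy ∧ dz
  d(2*z*(1 - y)) includes (∂/∂y)(2*z*(1 - y)) dy = (-2*z) dy, which multiplied by dx ∧ dz gives (2*z) dx ∧ dy ∧ dz
  d(z*(-x + z)) includes (∂/∂x)(z*(-x + z)) dx = (-z) dx, which multiplied by dy ∧ dz gives (-z) dx ∧ dy ∧ dz
Collecting like 3-forms: d(omega) = (z + 1) dx ∧ dy ∧ dz.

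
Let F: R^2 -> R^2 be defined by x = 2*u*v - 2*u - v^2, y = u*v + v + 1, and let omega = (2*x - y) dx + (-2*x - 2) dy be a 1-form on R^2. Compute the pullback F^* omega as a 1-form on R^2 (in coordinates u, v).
F^* omega = (2*u*v^2 - 10*u*v + 8*u - 2*v^3 + 2*v^2 - 2*v + 2) du + (2*u^2*v - 4*u^2 - 8*u*v^2 + 2*u*v + 4*v^3 + 4*v^2 + 2*v - 2) dv

Using F^*(f dg) = (f ∘ F) d(g ∘ F), substitute each coordinate x_i by F_i(u, v) in f_i, and replace dx_i by d F_i = (∂F_i/∂u) du + (∂F_i/∂v) dv.
  For the x component: f_1(F) = 3*u*v - 4*u - 2*v^2 - v - 1; d F_1 = (2*v - 2) du + (2*u - 2*v) dv
  For the y component: f_2(F) = -4*u*v + 4*u + 2*v^2 - 2; d F_2 = (v) du + (u + 1) dv
Combining and collecting du, dv coefficients:
  coeff of du: 2*u*v^2 - 10*u*v + 8*u - 2*v^3 + 2*v^2 - 2*v + 2
  coeff of dv: 2*u^2*v - 4*u^2 - 8*u*v^2 + 2*u*v + 4*v^3 + 4*v^2 + 2*v - 2
F^* omega = (2*u*v^2 - 10*u*v + 8*u - 2*v^3 + 2*v^2 - 2*v + 2) du + (2*u^2*v - 4*u^2 - 8*u*v^2 + 2*u*v + 4*v^3 + 4*v^2 + 2*v - 2) dv.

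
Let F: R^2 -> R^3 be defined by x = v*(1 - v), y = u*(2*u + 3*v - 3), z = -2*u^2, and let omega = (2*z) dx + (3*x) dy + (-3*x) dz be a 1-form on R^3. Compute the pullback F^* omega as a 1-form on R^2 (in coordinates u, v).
F^* omega = (3*v*(-8*u*v + 8*u - 3*v^2 + 6*v - 3)) du + (u*(8*u*v - 4*u - 9*v^2 + 9*v)) dv

Using F^*(f dg) = (f ∘ F) d(g ∘ F), substitute each coordinate x_i by F_i(u, v) in f_i, and replace dx_i by d F_i = (∂F_i/∂u) du + (∂F_i/∂v) dv.
  For the x component: f_1(F) = -4*u^2; d F_1 = (0) du + (1 - 2*v) dv
  For the y component: f_2(F) = 3*v*(1 - v); d F_2 = (4*u + 3*v - 3) du + (3*u) dv
  For the z component: f_3(F) = 3*v*(v - 1); d F_3 = (-4*u) du + (0) dv
Combining and collecting du, dv coefficients:
  coeff of du: 3*v*(-8*u*v + 8*u - 3*v^2 + 6*v - 3)
  coeff of dv: u*(8*u*v - 4*u - 9*v^2 + 9*v)
F^* omega = (3*v*(-8*u*v + 8*u - 3*v^2 + 6*v - 3)) du + (u*(8*u*v - 4*u - 9*v^2 + 9*v)) dv.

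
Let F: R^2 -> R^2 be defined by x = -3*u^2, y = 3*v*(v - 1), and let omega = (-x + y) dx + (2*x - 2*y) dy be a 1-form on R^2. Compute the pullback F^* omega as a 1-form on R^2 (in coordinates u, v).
F^* omega = (18*u*(-u^2 - v^2 + v)) du + (-36*u^2*v + 18*u^2 - 36*v^3 + 54*v^2 - 18*v) dv

Using F^*(f dg) = (f ∘ F) d(g ∘ F), substitute each coordinate x_i by F_i(u, v) in f_i, and replace dx_i by d F_i = (∂F_i/∂u) du + (∂F_i/∂v) dv.
  For the x component: f_1(F) = 3*u^2 + 3*v^2 - 3*v; d F_1 = (-6*u) du + (0) dv
  For the y component: f_2(F) = -6*u^2 - 6*v^2 + 6*v; d F_2 = (0) du + (6*v - 3) dv
Combining and collecting du, dv coefficients:
  coeff of du: 18*u*(-u^2 - v^2 + v)
  coeff of dv: -36*u^2*v + 18*u^2 - 36*v^3 + 54*v^2 - 18*v
F^* omega = (18*u*(-u^2 - v^2 + v)) du + (-36*u^2*v + 18*u^2 - 36*v^3 + 54*v^2 - 18*v) dv.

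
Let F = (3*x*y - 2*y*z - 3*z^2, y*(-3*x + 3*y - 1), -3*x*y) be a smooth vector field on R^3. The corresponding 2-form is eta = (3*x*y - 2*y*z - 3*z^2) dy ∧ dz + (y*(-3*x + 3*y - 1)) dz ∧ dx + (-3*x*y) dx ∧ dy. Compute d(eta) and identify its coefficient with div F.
d(eta) = (-3*x + 9*y - 1) dx ∧ dy ∧ dz; div F = -3*x + 9*y - 1

For a 2-form in R^3 of the form above, applying d gives a 3-form with coefficient ∂P/∂x + ∂Q/∂y + ∂R/∂z:
  ∂P/∂x = 3*y
  ∂Q/∂y = -3*x + 6*y - 1
  ∂R/∂z = 0
Sum = -3*x + 9*y - 1, which is exactly div F.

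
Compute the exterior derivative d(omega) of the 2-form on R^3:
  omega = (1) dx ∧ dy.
d(omega) = 0

For a 2-form omega = sum_{i<j} g_{ij} dx_i ∧ dx_j, the exterior derivative is
  d(omega) = sum_{i<j} d(g_{ij}) ∧ dx_i ∧ dx_j = sum_{i<j, k} (∂g_{ij}/∂x_k) dx_k ∧ dx_i ∧ dx_j.
Expand each term, using dx_k ∧ dx_i ∧ dx_j = sgn(permutation) dx_{(a)} ∧ dx_{(b)} ∧ dx_{(c)} with (a < b < c) sorted:

Collecting like 3-forms: d(omega) = 0.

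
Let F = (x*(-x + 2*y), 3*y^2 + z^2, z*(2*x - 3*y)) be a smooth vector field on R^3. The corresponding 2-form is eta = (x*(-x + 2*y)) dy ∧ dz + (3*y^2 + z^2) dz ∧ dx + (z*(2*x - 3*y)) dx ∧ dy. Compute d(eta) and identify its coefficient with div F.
d(eta) = (5*y) dx ∧ dy ∧ dz; div F = 5*y

For a 2-form in R^3 of the form above, applying d gives a 3-form with coefficient ∂P/∂x + ∂Q/∂y + ∂R/∂z:
  ∂P/∂x = -2*x + 2*y
  ∂Q/∂y = 6*y
  ∂R/∂z = 2*x - 3*y
Sum = 5*y, which is exactly div F.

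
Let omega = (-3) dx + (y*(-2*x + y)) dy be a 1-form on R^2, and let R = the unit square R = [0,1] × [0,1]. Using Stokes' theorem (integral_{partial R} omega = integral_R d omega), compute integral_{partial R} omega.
integral_(partial R) omega = -1

Stokes: integral_partial_R omega = integral_R d omega with d omega = (∂Q/∂x - ∂P/∂y) dx ∧ dy.
  ∂Q/∂x = -2*y
  ∂P/∂y = 0
  integrand = ∂Q/∂x - ∂P/∂y = -2*y.
Integrating over R: integral_0^1 integral_0^1 (-2*y) dx dy = -1.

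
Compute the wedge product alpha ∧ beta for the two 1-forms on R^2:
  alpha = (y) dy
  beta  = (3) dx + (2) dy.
alpha ∧ beta = (-3*y) dx ∧ dy

Distribute the wedge, using dx_i ∧ dx_j = -dx_j ∧ dx_i and dx_i ∧ dx_i = 0. For each pair (i, j) with i < j, the coefficient of dx_i ∧ dx_j in alpha ∧ beta is (alpha_i * beta_j - alpha_j * beta_i). Collecting: alpha ∧ beta = (-3*y) dx ∧ dy.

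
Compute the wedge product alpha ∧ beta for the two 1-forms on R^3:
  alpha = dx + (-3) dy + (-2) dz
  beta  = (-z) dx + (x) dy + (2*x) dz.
alpha ∧ beta = (x - 3*z) dx ∧ dy + (2*x - 2*z) dx ∧ dz + (-4*x) dy ∧ dz

Distribute the wedge, using dx_i ∧ dx_j = -dx_j ∧ dx_i and dx_i ∧ dx_i = 0. For each pair (i, j) with i < j, the coefficient of dx_i ∧ dx_j in alpha ∧ beta is (alpha_i * beta_j - alpha_j * beta_i). Collecting: alpha ∧ beta = (x - 3*z) dx ∧ dy + (2*x - 2*z) dx ∧ dz + (-4*x) dy ∧ dz.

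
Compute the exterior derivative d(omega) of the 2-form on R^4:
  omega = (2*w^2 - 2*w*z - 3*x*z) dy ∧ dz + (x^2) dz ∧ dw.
d(omega) = (-3*z) dx ∧ dy ∧ dz + (4*w - 2*z) dy ∧ dz ∧ dw + (2*x) dx ∧ dz ∧ dw

For a 2-form omega = sum_{i<j} g_{ij} dx_i ∧ dx_j, the exterior derivative is
  d(omega) = sum_{i<j} d(g_{ij}) ∧ dx_i ∧ dx_j = sum_{i<j, k} (∂g_{ij}/∂x_k) dx_k ∧ dx_i ∧ dx_j.
Expand each term, using dx_k ∧ dx_i ∧ dx_j = sgn(permutation) dx_{(a)} ∧ dx_{(b)} ∧ dx_{(c)} with (a < b < c) sorted:
  d(2*w^2 - 2*w*z - 3*x*z) includes (∂/∂x)(2*w^2 - 2*w*z - 3*x*z) dx = (-3*z) dx, which multiplied by dy ∧ dz gives (-3*z) dx ∧ dy ∧ dz
  d(2*w^2 - 2*w*z - 3*x*z) includes (∂/∂w)(2*w^2 - 2*w*z - 3*x*z) dw = (4*w - 2*z) dw, which multiplied by dy ∧ dz gives (4*w - 2*z) dy ∧ dz ∧ dw
  d(x^2) includes (∂/∂x)(x^2) dx = (2*x) dx, which multiplied by dz ∧ dw gives (2*x) dx ∧ dz ∧ dw
Collecting like 3-forms: d(omega) = (-3*z) dx ∧ dy ∧ dz + (4*w - 2*z) dy ∧ dz ∧ dw + (2*x) dx ∧ dz ∧ dw.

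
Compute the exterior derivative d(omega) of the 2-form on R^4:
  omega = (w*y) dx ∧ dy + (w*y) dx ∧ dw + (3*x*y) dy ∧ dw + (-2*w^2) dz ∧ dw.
d(omega) = (-w + 4*y) dx ∧ dy ∧ dw

For a 2-form omega = sum_{i<j} g_{ij} dx_i ∧ dx_j, the exterior derivative is
  d(omega) = sum_{i<j} d(g_{ij}) ∧ dx_i ∧ dx_j = sum_{i<j, k} (∂g_{ij}/∂x_k) dx_k ∧ dx_i ∧ dx_j.
Expand each term, using dx_k ∧ dx_i ∧ dx_j = sgn(permutation) dx_{(a)} ∧ dx_{(b)} ∧ dx_{(c)} with (a < b < c) sorted:
  d(w*y) includes (∂/∂w)(w*y) dw = (y) dw, which multiplied by dx ∧ dy gives (y) dx ∧ dy ∧ dw
  d(w*y) includes (∂/∂y)(w*y) dy = (w) dy, which multiplied by dx ∧ dw gives (-w) dx ∧ dy ∧ dw
  d(3*x*y) includes (∂/∂x)(3*x*y) dx = (3*y) dx, which multiplied by dy ∧ dw gives (3*y) dx ∧ dy ∧ dw
Collecting like 3-forms: d(omega) = (-w + 4*y) dx ∧ dy ∧ dw.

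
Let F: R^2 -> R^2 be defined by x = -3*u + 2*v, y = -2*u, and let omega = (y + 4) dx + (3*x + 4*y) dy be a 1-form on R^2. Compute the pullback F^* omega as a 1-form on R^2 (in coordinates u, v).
F^* omega = (40*u - 12*v - 12) du + (8 - 4*u) dv

Using F^*(f dg) = (f ∘ F) d(g ∘ F), substitute each coordinate x_i by F_i(u, v) in f_i, and replace dx_i by d F_i = (∂F_i/∂u) du + (∂F_i/∂v) dv.
  For the x component: f_1(F) = 4 - 2*u; d F_1 = (-3) du + (2) dv
  For the y component: f_2(F) = -17*u + 6*v; d F_2 = (-2) du + (0) dv
Combining and collecting du, dv coefficients:
  coeff of du: 40*u - 12*v - 12
  coeff of dv: 8 - 4*u
F^* omega = (40*u - 12*v - 12) du + (8 - 4*u) dv.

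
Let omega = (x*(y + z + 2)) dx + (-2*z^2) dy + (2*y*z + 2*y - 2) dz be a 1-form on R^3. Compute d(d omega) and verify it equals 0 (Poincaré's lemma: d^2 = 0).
d(d omega) = 0

Step 1: d omega = sum_{i<j} (∂f_j/∂x_i - ∂f_i/∂x_j) dx_i ∧ dx_j:
  coeff of dx ∧ dy: -x
  coeff of dx ∧ dz: -x
  coeff of dy ∧ dz: 6*z + 2
Step 2: Apply d again to each 2-form coefficient. The only possible 3-form in R^3 is dx ∧ dy ∧ dz, with coefficient
  ∂(coeff of dy∧dz)/∂x - ∂(coeff of dx∧dz)/∂y + ∂(coeff of dx∧dy)/∂z
  = ∂/∂x (6*z + 2) - ∂/∂y (-x) + ∂/∂z (-x).
Each of these terms simplifies to sums of mixed partials that cancel in pairs. The result is 0 (by equality of mixed partials for smooth functions — Schwarz / Clairaut).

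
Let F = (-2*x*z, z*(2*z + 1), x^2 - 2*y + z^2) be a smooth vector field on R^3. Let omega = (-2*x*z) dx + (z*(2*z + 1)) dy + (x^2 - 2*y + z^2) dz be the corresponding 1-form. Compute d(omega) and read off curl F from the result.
d(omega) = (-4*z - 3) dy ∧ dz + (-4*x) dz ∧ dx + (0) dx ∧ dy; curl F = (-4*z - 3, -4*x, 0)

d omega = sum_{i<j} (∂f_j/∂x_i - ∂f_i/∂x_j) dx_i ∧ dx_j. Under the identification (dy ∧ dz, dz ∧ dx, dx ∧ dy) ↔ (e_x, e_y, e_z), the coefficients are exactly the components of curl F. Compute:
  ∂R/∂y - ∂Q/∂z = (-2) - (4*z + 1) = -4*z - 3
  ∂P/∂z - ∂R/∂x = (-2*x) - (2*x) = -4*x
  ∂Q/∂x - ∂P/∂y = (0) - (0) = 0.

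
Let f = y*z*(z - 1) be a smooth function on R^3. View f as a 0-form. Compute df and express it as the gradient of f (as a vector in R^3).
df = (0) dx + (z*(z - 1)) dy + (y*(2*z - 1)) dz; grad f = (0, z*(z - 1), y*(2*z - 1))

For a 0-form f, d f = (∂f/∂x) dx + (∂f/∂y) dy + (∂f/∂z) dz. The components of the vector representation are exactly the entries of grad f in Cartesian coordinates:
  ∂f/∂x = 0
  ∂f/∂y = z*(z - 1)
  ∂f/∂z = y*(2*z - 1).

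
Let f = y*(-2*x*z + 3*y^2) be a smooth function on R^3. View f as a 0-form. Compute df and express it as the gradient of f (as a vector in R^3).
df = (-2*y*z) dx + (-2*x*z + 9*y^2) dy + (-2*x*y) dz; grad f = (-2*y*z, -2*x*z + 9*y^2, -2*x*y)

For a 0-form f, d f = (∂f/∂x) dx + (∂f/∂y) dy + (∂f/∂z) dz. The components of the vector representation are exactly the entries of grad f in Cartesian coordinates:
  ∂f/∂x = -2*y*z
  ∂f/∂y = -2*x*z + 9*y^2
  ∂f/∂z = -2*x*y.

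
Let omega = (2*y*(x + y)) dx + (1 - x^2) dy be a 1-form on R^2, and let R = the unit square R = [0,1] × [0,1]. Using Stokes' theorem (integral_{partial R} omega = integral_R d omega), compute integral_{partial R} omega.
integral_(partial R) omega = -4

Stokes: integral_partial_R omega = integral_R d omega with d omega = (∂Q/∂x - ∂P/∂y) dx ∧ dy.
  ∂Q/∂x = -2*x
  ∂P/∂y = 2*x + 4*y
  integrand = ∂Q/∂x - ∂P/∂y = -4*x - 4*y.
Integrating over R: integral_0^1 integral_0^1 (-4*x - 4*y) dx dy = -4.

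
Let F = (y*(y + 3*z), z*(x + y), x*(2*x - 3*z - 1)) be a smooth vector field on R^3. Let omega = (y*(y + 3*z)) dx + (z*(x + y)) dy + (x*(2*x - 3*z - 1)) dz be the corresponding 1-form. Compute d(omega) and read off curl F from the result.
d(omega) = (-x - y) dy ∧ dz + (-4*x + 3*y + 3*z + 1) dz ∧ dx + (-2*y - 2*z) dx ∧ dy; curl F = (-x - y, -4*x + 3*y + 3*z + 1, -2*y - 2*z)

d omega = sum_{i<j} (∂f_j/∂x_i - ∂f_i/∂x_j) dx_i ∧ dx_j. Under the identification (dy ∧ dz, dz ∧ dx, dx ∧ dy) ↔ (e_x, e_y, e_z), the coefficients are exactly the components of curl F. Compute:
  ∂R/∂y - ∂Q/∂z = (0) - (x + y) = -x - y
  ∂P/∂z - ∂R/∂x = (3*y) - (4*x - 3*z - 1) = -4*x + 3*y + 3*z + 1
  ∂Q/∂x - ∂P/∂y = (z) - (2*y + 3*z) = -2*y - 2*z.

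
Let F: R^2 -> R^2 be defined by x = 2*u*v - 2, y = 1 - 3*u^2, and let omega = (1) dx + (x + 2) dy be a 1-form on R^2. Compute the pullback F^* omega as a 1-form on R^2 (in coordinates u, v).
F^* omega = (2*v*(1 - 6*u^2)) du + (2*u) dv

Using F^*(f dg) = (f ∘ F) d(g ∘ F), substitute each coordinate x_i by F_i(u, v) in f_i, and replace dx_i by d F_i = (∂F_i/∂u) du + (∂F_i/∂v) dv.
  For the x component: f_1(F) = 1; d F_1 = (2*v) du + (2*u) dv
  For the y component: f_2(F) = 2*u*v; d F_2 = (-6*u) du + (0) dv
Combining and collecting du, dv coefficients:
  coeff of du: 2*v*(1 - 6*u^2)
  coeff of dv: 2*u
F^* omega = (2*v*(1 - 6*u^2)) du + (2*u) dv.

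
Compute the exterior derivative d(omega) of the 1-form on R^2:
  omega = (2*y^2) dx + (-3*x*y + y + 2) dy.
d(omega) = (-7*y) dx ∧ dy

For a 1-form omega = sum_i f_i dx_i, the exterior derivative is
  d(omega) = sum_{i < j} (∂f_j/∂x_i - ∂f_i/∂x_j) dx_i ∧ dx_j.
  coefficient of dx ∧ dy: ∂f_2/∂x - ∂f_1/∂y = ∂(-3*x*y + y + 2)/∂x - ∂(2*y^2)/∂y = -7*y
Assembling: d(omega) = (-7*y) dx ∧ dy.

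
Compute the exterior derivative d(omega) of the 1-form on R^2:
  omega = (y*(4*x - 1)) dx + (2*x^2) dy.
d(omega) = (1) dx ∧ dy

For a 1-form omega = sum_i f_i dx_i, the exterior derivative is
  d(omega) = sum_{i < j} (∂f_j/∂x_i - ∂f_i/∂x_j) dx_i ∧ dx_j.
  coefficient of dx ∧ dy: ∂f_2/∂x - ∂f_1/∂y = ∂(2*x^2)/∂x - ∂(y*(4*x - 1))/∂y = 1
Assembling: d(omega) = (1) dx ∧ dy.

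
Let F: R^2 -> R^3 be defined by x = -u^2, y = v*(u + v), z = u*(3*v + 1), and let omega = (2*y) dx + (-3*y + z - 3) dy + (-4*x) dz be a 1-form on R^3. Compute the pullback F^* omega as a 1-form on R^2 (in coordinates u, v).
F^* omega = (8*u^2*v + 4*u^2 - 4*u*v^2 + u*v - 3*v^3 - 3*v) du + (12*u^3 + u^2 - 3*u*v^2 + 2*u*v - 3*u - 6*v^3 - 6*v) dv

Using F^*(f dg) = (f ∘ F) d(g ∘ F), substitute each coordinate x_i by F_i(u, v) in f_i, and replace dx_i by d F_i = (∂F_i/∂u) du + (∂F_i/∂v) dv.
  For the x component: f_1(F) = 2*v*(u + v); d F_1 = (-2*u) du + (0) dv
  For the y component: f_2(F) = u - 3*v^2 - 3; d F_2 = (v) du + (u + 2*v) dv
  For the z component: f_3(F) = 4*u^2; d F_3 = (3*v + 1) du + (3*u) dv
Combining and collecting du, dv coefficients:
  coeff of du: 8*u^2*v + 4*u^2 - 4*u*v^2 + u*v - 3*v^3 - 3*v
  coeff of dv: 12*u^3 + u^2 - 3*u*v^2 + 2*u*v - 3*u - 6*v^3 - 6*v
F^* omega = (8*u^2*v + 4*u^2 - 4*u*v^2 + u*v - 3*v^3 - 3*v) du + (12*u^3 + u^2 - 3*u*v^2 + 2*u*v - 3*u - 6*v^3 - 6*v) dv.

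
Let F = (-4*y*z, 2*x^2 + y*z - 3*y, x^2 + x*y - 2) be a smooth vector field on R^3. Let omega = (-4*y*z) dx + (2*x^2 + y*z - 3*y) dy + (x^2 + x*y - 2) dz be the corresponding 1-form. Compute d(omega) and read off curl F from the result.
d(omega) = (x - y) dy ∧ dz + (-2*x - 5*y) dz ∧ dx + (4*x + 4*z) dx ∧ dy; curl F = (x - y, -2*x - 5*y, 4*x + 4*z)

d omega = sum_{i<j} (∂f_j/∂x_i - ∂f_i/∂x_j) dx_i ∧ dx_j. Under the identification (dy ∧ dz, dz ∧ dx, dx ∧ dy) ↔ (e_x, e_y, e_z), the coefficients are exactly the components of curl F. Compute:
  ∂R/∂y - ∂Q/∂z = (x) - (y) = x - y
  ∂P/∂z - ∂R/∂x = (-4*y) - (2*x + y) = -2*x - 5*y
  ∂Q/∂x - ∂P/∂y = (4*x) - (-4*z) = 4*x + 4*z.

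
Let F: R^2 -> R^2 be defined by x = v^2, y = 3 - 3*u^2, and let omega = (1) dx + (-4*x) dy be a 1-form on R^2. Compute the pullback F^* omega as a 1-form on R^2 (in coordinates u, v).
F^* omega = (24*u*v^2) du + (2*v) dv

Using F^*(f dg) = (f ∘ F) d(g ∘ F), substitute each coordinate x_i by F_i(u, v) in f_i, and replace dx_i by d F_i = (∂F_i/∂u) du + (∂F_i/∂v) dv.
  For the x component: f_1(F) = 1; d F_1 = (0) du + (2*v) dv
  For the y component: f_2(F) = -4*v^2; d F_2 = (-6*u) du + (0) dv
Combining and collecting du, dv coefficients:
  coeff of du: 24*u*v^2
  coeff of dv: 2*v
F^* omega = (24*u*v^2) du + (2*v) dv.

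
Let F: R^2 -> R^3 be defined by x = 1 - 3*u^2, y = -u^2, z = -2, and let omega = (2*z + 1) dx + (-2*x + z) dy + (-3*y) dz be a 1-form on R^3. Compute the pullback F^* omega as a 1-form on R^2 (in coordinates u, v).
F^* omega = (-12*u^3 + 26*u) du

Using F^*(f dg) = (f ∘ F) d(g ∘ F), substitute each coordinate x_i by F_i(u, v) in f_i, and replace dx_i by d F_i = (∂F_i/∂u) du + (∂F_i/∂v) dv.
  For the x component: f_1(F) = -3; d F_1 = (-6*u) du + (0) dv
  For the y component: f_2(F) = 6*u^2 - 4; d F_2 = (-2*u) du + (0) dv
  For the z component: f_3(F) = 3*u^2; d F_3 = (0) du + (0) dv
Combining and collecting du, dv coefficients:
  coeff of du: -12*u^3 + 26*u
  coeff of dv: 0
F^* omega = (-12*u^3 + 26*u) du.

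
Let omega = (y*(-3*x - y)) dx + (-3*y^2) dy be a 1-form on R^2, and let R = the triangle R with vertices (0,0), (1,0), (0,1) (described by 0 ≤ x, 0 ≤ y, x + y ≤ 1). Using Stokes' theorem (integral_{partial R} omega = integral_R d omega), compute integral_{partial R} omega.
integral_(partial R) omega = 5/6

Stokes: integral_partial_R omega = integral_R d omega with d omega = (∂Q/∂x - ∂P/∂y) dx ∧ dy.
  ∂Q/∂x = 0
  ∂P/∂y = -3*x - 2*y
  integrand = ∂Q/∂x - ∂P/∂y = 3*x + 2*y.
Integrating over R: integral_0^1 integral_0^{1-x} (3*x + 2*y) dy dx = 5/6.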